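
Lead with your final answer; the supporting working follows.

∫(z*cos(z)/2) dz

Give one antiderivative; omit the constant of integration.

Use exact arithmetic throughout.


The answer is z*sin(z)/2 + cos(z)/2.
Step 1. Integrate ∫(z*cos(z)/2) dz by parts with u = z, dv = (cos(z)/2) dz, so v = sin(z)/2: now z*sin(z)/2 + ∫(-sin(z)/2) dz.
Step 2. Evaluate the standard form: now z*sin(z)/2 + cos(z)/2.
Answer: z*sin(z)/2 + cos(z)/2.


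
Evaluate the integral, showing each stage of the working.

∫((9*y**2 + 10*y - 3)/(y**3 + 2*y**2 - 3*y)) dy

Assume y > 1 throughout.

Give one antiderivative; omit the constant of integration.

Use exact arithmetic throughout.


Step 1. Decompose ∫((9*y**2 + 10*y - 3)/(y**3 + 2*y**2 - 3*y)) dy by partial fractions, (9*y**2 + 10*y - 3)/(y**3 + 2*y**2 - 3*y) = 4/(y + 3) + 4/(y - 1) + 1/y: now ∫(1/y) dy + ∫(4/(y - 1)) dy + ∫(4/(y + 3)) dy.
Step 2. Evaluate the standard form [assuming y > 1]: now 4*log(y - 1) + ∫(1/y) dy + ∫(4/(y + 3)) dy.
Step 3. Evaluate the standard form [assuming y > -3]: now 4*log(y - 1) + 4*log(y + 3) + ∫(1/y) dy.
Step 4. Evaluate the standard form [assuming y > 0]: now log(y) + 4*log(y - 1) + 4*log(y + 3).
Answer: log(y) + 4*log(y - 1) + 4*log(y + 3).


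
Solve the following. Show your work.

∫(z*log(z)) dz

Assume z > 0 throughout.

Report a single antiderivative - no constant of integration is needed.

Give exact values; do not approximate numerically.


Step 1. Integrate ∫(z*log(z)) dz by parts with u = log(z), dv = (z) dz, so v = z**2/2 [assuming z > 0]: now z**2*log(z)/2 + ∫(-z/2) dz.
Step 2. Evaluate the standard form: now z**2*log(z)/2 - z**2/4.
Answer: z**2*log(z)/2 - z**2/4.


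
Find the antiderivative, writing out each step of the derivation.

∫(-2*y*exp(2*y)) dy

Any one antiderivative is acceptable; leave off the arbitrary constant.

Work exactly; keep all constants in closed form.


Step 1. Integrate ∫(-2*y*exp(2*y)) dy by parts with u = y, dv = (-2*exp(2*y)) dy, so v = -exp(2*y): now -y*exp(2*y) + ∫(exp(2*y)) dy.
Step 2. Evaluate the standard form: now -y*exp(2*y) + exp(2*y)/2.
Answer: -y*exp(2*y) + exp(2*y)/2.


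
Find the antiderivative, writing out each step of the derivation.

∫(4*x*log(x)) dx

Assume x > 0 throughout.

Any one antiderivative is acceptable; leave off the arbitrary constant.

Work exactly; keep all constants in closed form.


Step 1. Integrate ∫(4*x*log(x)) dx by parts with u = log(x), dv = (4*x) dx, so v = 2*x**2 [assuming x > 0]: now 2*x**2*log(x) + ∫(-2*x) dx.
Step 2. Evaluate the standard form: now 2*x**2*log(x) - x**2.
Answer: 2*x**2*log(x) - x**2.


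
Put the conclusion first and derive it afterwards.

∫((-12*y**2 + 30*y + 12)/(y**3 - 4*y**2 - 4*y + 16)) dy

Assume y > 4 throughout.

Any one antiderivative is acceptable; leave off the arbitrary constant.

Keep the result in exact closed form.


The answer is -5*log(y - 4) - 3*log(y - 2) - 4*log(y + 2).
Step 1. Decompose ∫((-12*y**2 + 30*y + 12)/(y**3 - 4*y**2 - 4*y + 16)) dy by partial fractions, (-12*y**2 + 30*y + 12)/(y**3 - 4*y**2 - 4*y + 16) = -4/(y + 2) - 3/(y - 2) - 5/(y - 4): now ∫(-5/(y - 4)) dy + ∫(-3/(y - 2)) dy + ∫(-4/(y + 2)) dy.
Step 2. Evaluate the standard form [assuming y > 4]: now -5*log(y - 4) + ∫(-3/(y - 2)) dy + ∫(-4/(y + 2)) dy.
Step 3. Evaluate the standard form [assuming y > 2]: now -5*log(y - 4) - 3*log(y - 2) + ∫(-4/(y + 2)) dy.
Step 4. Evaluate the standard form [assuming y > -2]: now -5*log(y - 4) - 3*log(y - 2) - 4*log(y + 2).
Answer: -5*log(y - 4) - 3*log(y - 2) - 4*log(y + 2).


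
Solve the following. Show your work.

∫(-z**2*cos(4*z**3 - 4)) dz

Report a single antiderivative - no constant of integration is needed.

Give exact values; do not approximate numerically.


Step 1. Substitute u = z**3 - 1, turning ∫(-z**2*cos(4*z**3 - 4)) dz into ∫(-cos(4*u)/3) du: now ∫(-cos(4*u)/3) du.
Step 2. Evaluate the standard form: now -sin(4*u)/12.
Step 3. Substitute back u = z**3 - 1: now -sin(4*z**3 - 4)/12.
Answer: -sin(4*z**3 - 4)/12.


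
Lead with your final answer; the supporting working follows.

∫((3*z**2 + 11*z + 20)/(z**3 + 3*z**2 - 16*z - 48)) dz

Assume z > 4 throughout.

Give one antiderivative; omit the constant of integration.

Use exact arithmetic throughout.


The answer is 2*log(z - 4) - 2*log(z + 3) + 3*log(z + 4).
Step 1. Decompose ∫((3*z**2 + 11*z + 20)/(z**3 + 3*z**2 - 16*z - 48)) dz by partial fractions, (3*z**2 + 11*z + 20)/(z**3 + 3*z**2 - 16*z - 48) = 3/(z + 4) - 2/(z + 3) + 2/(z - 4): now ∫(2/(z - 4)) dz + ∫(-2/(z + 3)) dz + ∫(3/(z + 4)) dz.
Step 2. Evaluate the standard form [assuming z > -3]: now -2*log(z + 3) + ∫(2/(z - 4)) dz + ∫(3/(z + 4)) dz.
Step 3. Evaluate the standard form [assuming z > 4]: now 2*log(z - 4) - 2*log(z + 3) + ∫(3/(z + 4)) dz.
Step 4. Evaluate the standard form [assuming z > -4]: now 2*log(z - 4) - 2*log(z + 3) + 3*log(z + 4).
Answer: 2*log(z - 4) - 2*log(z + 3) + 3*log(z + 4).


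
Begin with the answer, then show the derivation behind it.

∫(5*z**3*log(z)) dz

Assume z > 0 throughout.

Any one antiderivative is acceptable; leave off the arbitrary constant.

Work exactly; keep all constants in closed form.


The answer is 5*z**4*log(z)/4 - 5*z**4/16.
Step 1. Integrate ∫(5*z**3*log(z)) dz by parts with u = log(z), dv = (5*z**3) dz, so v = 5*z**4/4 [assuming z > 0]: now 5*z**4*log(z)/4 + ∫(-5*z**3/4) dz.
Step 2. Evaluate the standard form: now 5*z**4*log(z)/4 - 5*z**4/16.
Answer: 5*z**4*log(z)/4 - 5*z**4/16.


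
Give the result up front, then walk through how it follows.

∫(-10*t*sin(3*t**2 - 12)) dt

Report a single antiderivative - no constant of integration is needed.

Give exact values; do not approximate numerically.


The answer is 5*cos(3*t**2 - 12)/3.
Step 1. Substitute u = t**2 - 4, turning ∫(-10*t*sin(3*t**2 - 12)) dt into ∫(-5*sin(3*u)) du: now ∫(-5*sin(3*u)) du.
Step 2. Evaluate the standard form: now 5*cos(3*u)/3.
Step 3. Substitute back u = t**2 - 4: now 5*cos(3*t**2 - 12)/3.
Answer: 5*cos(3*t**2 - 12)/3.


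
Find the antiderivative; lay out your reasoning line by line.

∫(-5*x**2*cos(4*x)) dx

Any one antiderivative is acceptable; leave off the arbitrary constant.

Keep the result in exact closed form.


Step 1. Integrate ∫(-5*x**2*cos(4*x)) dx by parts with u = x**2, dv = (-5*cos(4*x)) dx, so v = -5*sin(4*x)/4: now -5*x**2*sin(4*x)/4 + ∫(5*x*sin(4*x)/2) dx.
Step 2. Integrate ∫(5*x*sin(4*x)/2) dx by parts with u = x, dv = (5*sin(4*x)/2) dx, so v = -5*cos(4*x)/8: now -5*x**2*sin(4*x)/4 - 5*x*cos(4*x)/8 + ∫(5*cos(4*x)/8) dx.
Step 3. Evaluate the standard form: now -5*x**2*sin(4*x)/4 - 5*x*cos(4*x)/8 + 5*sin(4*x)/32.
Answer: -5*x**2*sin(4*x)/4 - 5*x*cos(4*x)/8 + 5*sin(4*x)/32.


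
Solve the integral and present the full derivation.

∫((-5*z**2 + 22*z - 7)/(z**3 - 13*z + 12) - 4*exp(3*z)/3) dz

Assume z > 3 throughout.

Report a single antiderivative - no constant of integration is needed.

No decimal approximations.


Step 1. Rewrite: now ∫((-5*z**2 + 22*z - 7)/(z**3 - 13*z + 12)) dz + ∫(-4*exp(3*z)/3) dz.
Step 2. Decompose ∫((-5*z**2 + 22*z - 7)/(z**3 - 13*z + 12)) dz by partial fractions, (-5*z**2 + 22*z - 7)/(z**3 - 13*z + 12) = -5/(z + 4) - 1/(z - 1) + 1/(z - 3): now ∫(1/(z - 3)) dz + ∫(-1/(z - 1)) dz + ∫(-5/(z + 4)) dz + ∫(-4*exp(3*z)/3) dz.
Step 3. Evaluate the standard form [assuming z > 3]: now log(z - 3) + ∫(-1/(z - 1)) dz + ∫(-5/(z + 4)) dz + ∫(-4*exp(3*z)/3) dz.
Step 4. Evaluate the standard form [assuming z > 1]: now log(z - 3) - log(z - 1) + ∫(-5/(z + 4)) dz + ∫(-4*exp(3*z)/3) dz.
Step 5. Evaluate the standard form [assuming z > -4]: now log(z - 3) - log(z - 1) - 5*log(z + 4) + ∫(-4*exp(3*z)/3) dz.
Step 6. Evaluate the standard form: now -4*exp(3*z)/9 + log(z - 3) - log(z - 1) - 5*log(z + 4).
Answer: -4*exp(3*z)/9 + log(z - 3) - log(z - 1) - 5*log(z + 4).


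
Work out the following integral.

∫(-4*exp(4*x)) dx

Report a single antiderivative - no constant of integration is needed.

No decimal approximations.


Answer: -exp(4*x).


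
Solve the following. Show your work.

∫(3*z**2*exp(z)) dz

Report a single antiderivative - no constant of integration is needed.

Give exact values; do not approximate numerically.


Step 1. Integrate ∫(3*z**2*exp(z)) dz by parts with u = z**2, dv = (3*exp(z)) dz, so v = 3*exp(z): now 3*z**2*exp(z) + ∫(-6*z*exp(z)) dz.
Step 2. Integrate ∫(-6*z*exp(z)) dz by parts with u = z, dv = (-6*exp(z)) dz, so v = -6*exp(z): now 3*z**2*exp(z) - 6*z*exp(z) + ∫(6*exp(z)) dz.
Step 3. Evaluate the standard form: now 3*z**2*exp(z) - 6*z*exp(z) + 6*exp(z).
Answer: 3*z**2*exp(z) - 6*z*exp(z) + 6*exp(z).


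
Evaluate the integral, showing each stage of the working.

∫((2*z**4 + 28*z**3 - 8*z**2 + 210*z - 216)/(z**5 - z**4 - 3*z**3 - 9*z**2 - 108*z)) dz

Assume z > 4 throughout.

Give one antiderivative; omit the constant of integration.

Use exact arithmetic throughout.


Step 1. Decompose ∫((2*z**4 + 28*z**3 - 8*z**2 + 210*z - 216)/(z**5 - z**4 - 3*z**3 - 9*z**2 - 108*z)) dz by partial fractions, (2*z**4 + 28*z**3 - 8*z**2 + 210*z - 216)/(z**5 - z**4 - 3*z**3 - 9*z**2 - 108*z) = 2/(z**2 + 9) - 4/(z + 3) + 4/(z - 4) + 2/z: now ∫(2/z) dz + ∫(4/(z - 4)) dz + ∫(-4/(z + 3)) dz + ∫(2/(z**2 + 9)) dz.
Step 2. Evaluate the standard form [assuming z > -3]: now -4*log(z + 3) + ∫(2/z) dz + ∫(4/(z - 4)) dz + ∫(2/(z**2 + 9)) dz.
Step 3. Evaluate the standard form [assuming z > 4]: now 4*log(z - 4) - 4*log(z + 3) + ∫(2/z) dz + ∫(2/(z**2 + 9)) dz.
Step 4. Evaluate the standard form [assuming z > 0]: now 2*log(z) + 4*log(z - 4) - 4*log(z + 3) + ∫(2/(z**2 + 9)) dz.
Step 5. Evaluate the standard form: now 2*log(z) + 4*log(z - 4) - 4*log(z + 3) + 2*atan(z/3)/3.
Answer: 2*log(z) + 4*log(z - 4) - 4*log(z + 3) + 2*atan(z/3)/3.


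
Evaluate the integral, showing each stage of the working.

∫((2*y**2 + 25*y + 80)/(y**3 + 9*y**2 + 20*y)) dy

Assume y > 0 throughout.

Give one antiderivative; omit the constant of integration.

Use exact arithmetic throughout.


Step 1. Decompose ∫((2*y**2 + 25*y + 80)/(y**3 + 9*y**2 + 20*y)) dy by partial fractions, (2*y**2 + 25*y + 80)/(y**3 + 9*y**2 + 20*y) = 1/(y + 5) - 3/(y + 4) + 4/y: now ∫(4/y) dy + ∫(-3/(y + 4)) dy + ∫(1/(y + 5)) dy.
Step 2. Evaluate the standard form [assuming y > -5]: now log(y + 5) + ∫(4/y) dy + ∫(-3/(y + 4)) dy.
Step 3. Evaluate the standard form [assuming y > 0]: now 4*log(y) + log(y + 5) + ∫(-3/(y + 4)) dy.
Step 4. Evaluate the standard form [assuming y > -4]: now 4*log(y) - 3*log(y + 4) + log(y + 5).
Answer: 4*log(y) - 3*log(y + 4) + log(y + 5).


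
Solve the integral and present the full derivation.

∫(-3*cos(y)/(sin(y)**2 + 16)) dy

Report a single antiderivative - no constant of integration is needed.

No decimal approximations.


Step 1. Substitute u = sin(y), turning ∫(-3*cos(y)/(sin(y)**2 + 16)) dy into ∫(-3/(u**2 + 16)) du: now ∫(-3/(u**2 + 16)) du.
Step 2. Evaluate the standard form: now -3*atan(u/4)/4.
Step 3. Substitute back u = sin(y): now -3*atan(sin(y)/4)/4.
Answer: -3*atan(sin(y)/4)/4.


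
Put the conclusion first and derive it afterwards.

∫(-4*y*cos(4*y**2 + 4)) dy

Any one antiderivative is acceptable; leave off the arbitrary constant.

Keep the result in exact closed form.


The answer is -sin(4*y**2 + 4)/2.
Step 1. Substitute u = y**2 + 1, turning ∫(-4*y*cos(4*y**2 + 4)) dy into ∫(-2*cos(4*u)) du: now ∫(-2*cos(4*u)) du.
Step 2. Evaluate the standard form: now -sin(4*u)/2.
Step 3. Substitute back u = y**2 + 1: now -sin(4*y**2 + 4)/2.
Answer: -sin(4*y**2 + 4)/2.


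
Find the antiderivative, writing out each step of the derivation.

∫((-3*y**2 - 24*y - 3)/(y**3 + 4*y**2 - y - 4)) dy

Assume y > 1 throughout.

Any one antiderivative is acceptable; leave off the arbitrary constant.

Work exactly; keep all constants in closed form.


Step 1. Decompose ∫((-3*y**2 - 24*y - 3)/(y**3 + 4*y**2 - y - 4)) dy by partial fractions, (-3*y**2 - 24*y - 3)/(y**3 + 4*y**2 - y - 4) = 3/(y + 4) - 3/(y + 1) - 3/(y - 1): now ∫(-3/(y - 1)) dy + ∫(-3/(y + 1)) dy + ∫(3/(y + 4)) dy.
Step 2. Evaluate the standard form [assuming y > -1]: now -3*log(y + 1) + ∫(-3/(y - 1)) dy + ∫(3/(y + 4)) dy.
Step 3. Evaluate the standard form [assuming y > -4]: now -3*log(y + 1) + 3*log(y + 4) + ∫(-3/(y - 1)) dy.
Step 4. Evaluate the standard form [assuming y > 1]: now -3*log(y - 1) - 3*log(y + 1) + 3*log(y + 4).
Answer: -3*log(y - 1) - 3*log(y + 1) + 3*log(y + 4).


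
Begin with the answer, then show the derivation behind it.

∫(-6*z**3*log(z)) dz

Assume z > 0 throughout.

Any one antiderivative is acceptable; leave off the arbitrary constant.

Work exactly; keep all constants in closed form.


The answer is -3*z**4*log(z)/2 + 3*z**4/8.
Step 1. Integrate ∫(-6*z**3*log(z)) dz by parts with u = log(z), dv = (-6*z**3) dz, so v = -3*z**4/2 [assuming z > 0]: now -3*z**4*log(z)/2 + ∫(3*z**3/2) dz.
Step 2. Evaluate the standard form: now -3*z**4*log(z)/2 + 3*z**4/8.
Answer: -3*z**4*log(z)/2 + 3*z**4/8.


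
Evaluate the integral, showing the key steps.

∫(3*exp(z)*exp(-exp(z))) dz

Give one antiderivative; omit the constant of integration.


Step 1. Substitute u = exp(z), turning ∫(3*exp(z)*exp(-exp(z))) dz into ∫(3*exp(-u)) du: now ∫(3*exp(-u)) du.
Step 2. Evaluate the standard form: now -3*exp(-u).
Step 3. Substitute back u = exp(z): now -3*exp(-exp(z)).
Answer: -3*exp(-exp(z)).


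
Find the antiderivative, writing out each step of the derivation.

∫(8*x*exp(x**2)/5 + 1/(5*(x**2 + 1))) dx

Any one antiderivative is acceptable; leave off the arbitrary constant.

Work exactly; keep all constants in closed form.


Step 1. Rewrite: now ∫(8*x*exp(x**2)/5) dx + ∫(1/(5*(x**2 + 1))) dx.
Step 2. Substitute u = x**2, turning ∫(8*x*exp(x**2)/5) dx into ∫(4*exp(u)/5) du: now ∫(1/(5*(x**2 + 1))) dx + ∫(4*exp(u)/5) du.
Step 3. Evaluate the standard form: now 4*exp(u)/5 + ∫(1/(5*(x**2 + 1))) dx.
Step 4. Substitute back u = x**2: now 4*exp(x**2)/5 + ∫(1/(5*(x**2 + 1))) dx.
Step 5. Evaluate the standard form: now 4*exp(x**2)/5 + atan(x)/5.
Answer: 4*exp(x**2)/5 + atan(x)/5.


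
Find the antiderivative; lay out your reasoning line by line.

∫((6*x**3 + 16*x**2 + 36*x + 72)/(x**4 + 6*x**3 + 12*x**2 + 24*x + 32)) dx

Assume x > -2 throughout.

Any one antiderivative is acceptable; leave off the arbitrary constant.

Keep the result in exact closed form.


Step 1. Decompose ∫((6*x**3 + 16*x**2 + 36*x + 72)/(x**4 + 6*x**3 + 12*x**2 + 24*x + 32)) dx by partial fractions, (6*x**3 + 16*x**2 + 36*x + 72)/(x**4 + 6*x**3 + 12*x**2 + 24*x + 32) = 2/(x**2 + 4) + 5/(x + 4) + 1/(x + 2): now ∫(1/(x + 2)) dx + ∫(5/(x + 4)) dx + ∫(2/(x**2 + 4)) dx.
Step 2. Evaluate the standard form [assuming x > -2]: now log(x + 2) + ∫(5/(x + 4)) dx + ∫(2/(x**2 + 4)) dx.
Step 3. Evaluate the standard form [assuming x > -4]: now log(x + 2) + 5*log(x + 4) + ∫(2/(x**2 + 4)) dx.
Step 4. Evaluate the standard form: now log(x + 2) + 5*log(x + 4) + atan(x/2).
Answer: log(x + 2) + 5*log(x + 4) + atan(x/2).


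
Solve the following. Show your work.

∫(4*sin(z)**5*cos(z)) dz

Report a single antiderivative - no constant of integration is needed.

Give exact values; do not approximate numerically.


Step 1. Substitute u = sin(z), turning ∫(4*sin(z)**5*cos(z)) dz into ∫(4*u**5) du: now ∫(4*u**5) du.
Step 2. Evaluate the standard form: now 2*u**6/3.
Step 3. Substitute back u = sin(z): now 2*sin(z)**6/3.
Answer: 2*sin(z)**6/3.


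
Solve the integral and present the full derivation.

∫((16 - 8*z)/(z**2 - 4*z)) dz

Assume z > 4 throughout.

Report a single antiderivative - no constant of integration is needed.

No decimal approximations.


Step 1. Decompose ∫((16 - 8*z)/(z**2 - 4*z)) dz by partial fractions, (16 - 8*z)/(z**2 - 4*z) = -4/(z - 4) - 4/z: now ∫(-4/z) dz + ∫(-4/(z - 4)) dz.
Step 2. Evaluate the standard form [assuming z > 0]: now -4*log(z) + ∫(-4/(z - 4)) dz.
Step 3. Evaluate the standard form [assuming z > 4]: now -4*log(z) - 4*log(z - 4).
Answer: -4*log(z) - 4*log(z - 4).


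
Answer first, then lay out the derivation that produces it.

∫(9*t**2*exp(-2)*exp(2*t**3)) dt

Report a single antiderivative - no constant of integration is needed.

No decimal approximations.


The answer is 3*exp(2*t**3 - 2)/2.
Step 1. Substitute u = t**3 - 1, turning ∫(9*t**2*exp(-2)*exp(2*t**3)) dt into ∫(3*exp(2*u)) du: now ∫(3*exp(2*u)) du.
Step 2. Evaluate the standard form: now 3*exp(2*u)/2.
Step 3. Substitute back u = t**3 - 1: now 3*exp(2*t**3 - 2)/2.
Answer: 3*exp(2*t**3 - 2)/2.


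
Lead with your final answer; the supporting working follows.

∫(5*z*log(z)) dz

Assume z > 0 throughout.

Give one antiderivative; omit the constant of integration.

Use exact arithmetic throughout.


The answer is 5*z**2*log(z)/2 - 5*z**2/4.
Step 1. Integrate ∫(5*z*log(z)) dz by parts with u = log(z), dv = (5*z) dz, so v = 5*z**2/2 [assuming z > 0]: now 5*z**2*log(z)/2 + ∫(-5*z/2) dz.
Step 2. Evaluate the standard form: now 5*z**2*log(z)/2 - 5*z**2/4.
Answer: 5*z**2*log(z)/2 - 5*z**2/4.


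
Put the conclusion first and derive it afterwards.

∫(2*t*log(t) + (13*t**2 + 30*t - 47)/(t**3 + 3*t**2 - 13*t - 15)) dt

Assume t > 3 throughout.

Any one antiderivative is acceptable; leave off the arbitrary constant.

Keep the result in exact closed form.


The answer is t**2*log(t) - t**2/2 + 5*log(t - 3) + 4*log(t + 1) + 4*log(t + 5).
Step 1. Rewrite: now ∫(2*t*log(t)) dt + ∫((13*t**2 + 30*t - 47)/(t**3 + 3*t**2 - 13*t - 15)) dt.
Step 2. Integrate ∫(2*t*log(t)) dt by parts with u = log(t), dv = (2*t) dt, so v = t**2 [assuming t > 0]: now t**2*log(t) + ∫(-t) dt + ∫((13*t**2 + 30*t - 47)/(t**3 + 3*t**2 - 13*t - 15)) dt.
Step 3. Evaluate the standard form: now t**2*log(t) - t**2/2 + ∫((13*t**2 + 30*t - 47)/(t**3 + 3*t**2 - 13*t - 15)) dt.
Step 4. Decompose ∫((13*t**2 + 30*t - 47)/(t**3 + 3*t**2 - 13*t - 15)) dt by partial fractions, (13*t**2 + 30*t - 47)/(t**3 + 3*t**2 - 13*t - 15) = 4/(t + 5) + 4/(t + 1) + 5/(t - 3): now t**2*log(t) - t**2/2 + ∫(5/(t - 3)) dt + ∫(4/(t + 1)) dt + ∫(4/(t + 5)) dt.
Step 5. Evaluate the standard form [assuming t > -5]: now t**2*log(t) - t**2/2 + 4*log(t + 5) + ∫(5/(t - 3)) dt + ∫(4/(t + 1)) dt.
Step 6. Evaluate the standard form [assuming t > -1]: now t**2*log(t) - t**2/2 + 4*log(t + 1) + 4*log(t + 5) + ∫(5/(t - 3)) dt.
Step 7. Evaluate the standard form [assuming t > 3]: now t**2*log(t) - t**2/2 + 5*log(t - 3) + 4*log(t + 1) + 4*log(t + 5).
Answer: t**2*log(t) - t**2/2 + 5*log(t - 3) + 4*log(t + 1) + 4*log(t + 5).


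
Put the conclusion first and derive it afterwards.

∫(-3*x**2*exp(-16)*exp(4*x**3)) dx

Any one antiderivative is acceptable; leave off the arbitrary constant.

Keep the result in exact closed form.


The answer is -exp(4*x**3 - 16)/4.
Step 1. Substitute u = x**3 - 4, turning ∫(-3*x**2*exp(-16)*exp(4*x**3)) dx into ∫(-exp(4*u)) du: now ∫(-exp(4*u)) du.
Step 2. Evaluate the standard form: now -exp(4*u)/4.
Step 3. Substitute back u = x**3 - 4: now -exp(4*x**3 - 16)/4.
Answer: -exp(4*x**3 - 16)/4.


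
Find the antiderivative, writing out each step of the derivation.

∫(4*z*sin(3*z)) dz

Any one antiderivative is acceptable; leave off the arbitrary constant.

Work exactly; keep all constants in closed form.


Step 1. Integrate ∫(4*z*sin(3*z)) dz by parts with u = z, dv = (4*sin(3*z)) dz, so v = -4*cos(3*z)/3: now -4*z*cos(3*z)/3 + ∫(4*cos(3*z)/3) dz.
Step 2. Evaluate the standard form: now -4*z*cos(3*z)/3 + 4*sin(3*z)/9.
Answer: -4*z*cos(3*z)/3 + 4*sin(3*z)/9.


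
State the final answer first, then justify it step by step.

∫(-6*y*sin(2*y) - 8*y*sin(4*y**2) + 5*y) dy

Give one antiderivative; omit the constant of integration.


The answer is 5*y**2/2 + 3*y*cos(2*y) - 3*sin(2*y)/2 + cos(4*y**2).
Step 1. Rewrite: now ∫(5*y) dy + ∫(-6*y*sin(2*y)) dy + ∫(-8*y*sin(4*y**2)) dy.
Step 2. Evaluate the standard form: now 5*y**2/2 + ∫(-6*y*sin(2*y)) dy + ∫(-8*y*sin(4*y**2)) dy.
Step 3. Substitute u = y**2, turning ∫(-8*y*sin(4*y**2)) dy into ∫(-4*sin(4*u)) du: now 5*y**2/2 + ∫(-6*y*sin(2*y)) dy + ∫(-4*sin(4*u)) du.
Step 4. Evaluate the standard form: now 5*y**2/2 + cos(4*u) + ∫(-6*y*sin(2*y)) dy.
Step 5. Substitute back u = y**2: now 5*y**2/2 + cos(4*y**2) + ∫(-6*y*sin(2*y)) dy.
Step 6. Integrate ∫(-6*y*sin(2*y)) dy by parts with u = y, dv = (-6*sin(2*y)) dy, so v = 3*cos(2*y): now 5*y**2/2 + 3*y*cos(2*y) + cos(4*y**2) + ∫(-3*cos(2*y)) dy.
Step 7. Evaluate the standard form: now 5*y**2/2 + 3*y*cos(2*y) - 3*sin(2*y)/2 + cos(4*y**2).
Answer: 5*y**2/2 + 3*y*cos(2*y) - 3*sin(2*y)/2 + cos(4*y**2).


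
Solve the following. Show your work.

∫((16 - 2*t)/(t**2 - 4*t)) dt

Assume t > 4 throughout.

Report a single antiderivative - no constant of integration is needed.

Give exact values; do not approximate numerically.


Step 1. Decompose ∫((16 - 2*t)/(t**2 - 4*t)) dt by partial fractions, (16 - 2*t)/(t**2 - 4*t) = 2/(t - 4) - 4/t: now ∫(-4/t) dt + ∫(2/(t - 4)) dt.
Step 2. Evaluate the standard form [assuming t > 4]: now 2*log(t - 4) + ∫(-4/t) dt.
Step 3. Evaluate the standard form [assuming t > 0]: now -4*log(t) + 2*log(t - 4).
Answer: -4*log(t) + 2*log(t - 4).


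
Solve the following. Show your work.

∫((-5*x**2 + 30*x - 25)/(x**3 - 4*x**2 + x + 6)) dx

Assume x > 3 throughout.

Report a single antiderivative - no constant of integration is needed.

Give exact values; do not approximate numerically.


Step 1. Decompose ∫((-5*x**2 + 30*x - 25)/(x**3 - 4*x**2 + x + 6)) dx by partial fractions, (-5*x**2 + 30*x - 25)/(x**3 - 4*x**2 + x + 6) = -5/(x + 1) - 5/(x - 2) + 5/(x - 3): now ∫(5/(x - 3)) dx + ∫(-5/(x - 2)) dx + ∫(-5/(x + 1)) dx.
Step 2. Evaluate the standard form [assuming x > -1]: now -5*log(x + 1) + ∫(5/(x - 3)) dx + ∫(-5/(x - 2)) dx.
Step 3. Evaluate the standard form [assuming x > 2]: now -5*log(x - 2) - 5*log(x + 1) + ∫(5/(x - 3)) dx.
Step 4. Evaluate the standard form [assuming x > 3]: now 5*log(x - 3) - 5*log(x - 2) - 5*log(x + 1).
Answer: 5*log(x - 3) - 5*log(x - 2) - 5*log(x + 1).


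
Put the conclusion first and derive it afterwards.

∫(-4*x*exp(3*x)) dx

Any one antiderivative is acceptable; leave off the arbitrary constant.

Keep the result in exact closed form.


The answer is -4*x*exp(3*x)/3 + 4*exp(3*x)/9.
Step 1. Integrate ∫(-4*x*exp(3*x)) dx by parts with u = x, dv = (-4*exp(3*x)) dx, so v = -4*exp(3*x)/3: now -4*x*exp(3*x)/3 + ∫(4*exp(3*x)/3) dx.
Step 2. Evaluate the standard form: now -4*x*exp(3*x)/3 + 4*exp(3*x)/9.
Answer: -4*x*exp(3*x)/3 + 4*exp(3*x)/9.


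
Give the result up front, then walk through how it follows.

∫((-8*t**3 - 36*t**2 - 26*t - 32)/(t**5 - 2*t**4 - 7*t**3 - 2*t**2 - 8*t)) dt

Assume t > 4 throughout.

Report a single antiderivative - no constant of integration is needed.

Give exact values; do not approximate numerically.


The answer is 4*log(t) - 3*log(t - 4) - log(t + 2) + 2*atan(t).
Step 1. Decompose ∫((-8*t**3 - 36*t**2 - 26*t - 32)/(t**5 - 2*t**4 - 7*t**3 - 2*t**2 - 8*t)) dt by partial fractions, (-8*t**3 - 36*t**2 - 26*t - 32)/(t**5 - 2*t**4 - 7*t**3 - 2*t**2 - 8*t) = 2/(t**2 + 1) - 1/(t + 2) - 3/(t - 4) + 4/t: now ∫(4/t) dt + ∫(-3/(t - 4)) dt + ∫(-1/(t + 2)) dt + ∫(2/(t**2 + 1)) dt.
Step 2. Evaluate the standard form [assuming t > 4]: now -3*log(t - 4) + ∫(4/t) dt + ∫(-1/(t + 2)) dt + ∫(2/(t**2 + 1)) dt.
Step 3. Evaluate the standard form [assuming t > 0]: now 4*log(t) - 3*log(t - 4) + ∫(-1/(t + 2)) dt + ∫(2/(t**2 + 1)) dt.
Step 4. Evaluate the standard form [assuming t > -2]: now 4*log(t) - 3*log(t - 4) - log(t + 2) + ∫(2/(t**2 + 1)) dt.
Step 5. Evaluate the standard form: now 4*log(t) - 3*log(t - 4) - log(t + 2) + 2*atan(t).
Answer: 4*log(t) - 3*log(t - 4) - log(t + 2) + 2*atan(t).


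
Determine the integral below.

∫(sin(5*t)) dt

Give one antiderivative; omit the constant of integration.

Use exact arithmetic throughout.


Answer: -cos(5*t)/5.


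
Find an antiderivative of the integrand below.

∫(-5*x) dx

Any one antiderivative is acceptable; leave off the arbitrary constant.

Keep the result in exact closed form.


Answer: -5*x**2/2.


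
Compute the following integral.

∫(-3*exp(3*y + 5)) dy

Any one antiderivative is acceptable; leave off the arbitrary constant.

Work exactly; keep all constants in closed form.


Answer: -exp(3*y + 5).


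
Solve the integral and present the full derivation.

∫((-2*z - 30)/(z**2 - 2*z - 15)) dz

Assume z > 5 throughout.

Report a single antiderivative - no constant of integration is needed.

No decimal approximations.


Step 1. Decompose ∫((-2*z - 30)/(z**2 - 2*z - 15)) dz by partial fractions, (-2*z - 30)/(z**2 - 2*z - 15) = 3/(z + 3) - 5/(z - 5): now ∫(-5/(z - 5)) dz + ∫(3/(z + 3)) dz.
Step 2. Evaluate the standard form [assuming z > 5]: now -5*log(z - 5) + ∫(3/(z + 3)) dz.
Step 3. Evaluate the standard form [assuming z > -3]: now -5*log(z - 5) + 3*log(z + 3).
Answer: -5*log(z - 5) + 3*log(z + 3).


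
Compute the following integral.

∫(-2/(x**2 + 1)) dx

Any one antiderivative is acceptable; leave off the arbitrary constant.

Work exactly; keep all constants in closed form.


Answer: -2*atan(x).


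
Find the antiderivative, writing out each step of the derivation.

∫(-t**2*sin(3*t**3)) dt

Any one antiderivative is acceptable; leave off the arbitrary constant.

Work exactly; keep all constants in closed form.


Step 1. Substitute u = t**3, turning ∫(-t**2*sin(3*t**3)) dt into ∫(-sin(3*u)/3) du: now ∫(-sin(3*u)/3) du.
Step 2. Evaluate the standard form: now cos(3*u)/9.
Step 3. Substitute back u = t**3: now cos(3*t**3)/9.
Answer: cos(3*t**3)/9.


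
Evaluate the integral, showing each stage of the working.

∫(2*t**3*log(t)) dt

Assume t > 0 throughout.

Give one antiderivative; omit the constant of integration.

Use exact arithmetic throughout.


Step 1. Integrate ∫(2*t**3*log(t)) dt by parts with u = log(t), dv = (2*t**3) dt, so v = t**4/2 [assuming t > 0]: now t**4*log(t)/2 + ∫(-t**3/2) dt.
Step 2. Evaluate the standard form: now t**4*log(t)/2 - t**4/8.
Answer: t**4*log(t)/2 - t**4/8.


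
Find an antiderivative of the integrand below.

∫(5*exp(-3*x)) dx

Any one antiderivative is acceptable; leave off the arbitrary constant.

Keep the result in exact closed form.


Answer: -5*exp(-3*x)/3.


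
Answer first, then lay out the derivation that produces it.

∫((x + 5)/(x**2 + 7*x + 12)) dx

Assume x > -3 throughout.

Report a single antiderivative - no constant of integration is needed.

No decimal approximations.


The answer is 2*log(x + 3) - log(x + 4).
Step 1. Decompose ∫((x + 5)/(x**2 + 7*x + 12)) dx by partial fractions, (x + 5)/(x**2 + 7*x + 12) = -1/(x + 4) + 2/(x + 3): now ∫(2/(x + 3)) dx + ∫(-1/(x + 4)) dx.
Step 2. Evaluate the standard form [assuming x > -3]: now 2*log(x + 3) + ∫(-1/(x + 4)) dx.
Step 3. Evaluate the standard form [assuming x > -4]: now 2*log(x + 3) - log(x + 4).
Answer: 2*log(x + 3) - log(x + 4).


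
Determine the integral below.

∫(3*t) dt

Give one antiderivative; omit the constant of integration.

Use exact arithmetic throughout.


Answer: 3*t**2/2.


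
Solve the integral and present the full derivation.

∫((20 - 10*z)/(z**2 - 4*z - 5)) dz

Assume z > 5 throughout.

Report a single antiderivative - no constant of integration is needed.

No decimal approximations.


Step 1. Decompose ∫((20 - 10*z)/(z**2 - 4*z - 5)) dz by partial fractions, (20 - 10*z)/(z**2 - 4*z - 5) = -5/(z + 1) - 5/(z - 5): now ∫(-5/(z - 5)) dz + ∫(-5/(z + 1)) dz.
Step 2. Evaluate the standard form [assuming z > 5]: now -5*log(z - 5) + ∫(-5/(z + 1)) dz.
Step 3. Evaluate the standard form [assuming z > -1]: now -5*log(z - 5) - 5*log(z + 1).
Answer: -5*log(z - 5) - 5*log(z + 1).


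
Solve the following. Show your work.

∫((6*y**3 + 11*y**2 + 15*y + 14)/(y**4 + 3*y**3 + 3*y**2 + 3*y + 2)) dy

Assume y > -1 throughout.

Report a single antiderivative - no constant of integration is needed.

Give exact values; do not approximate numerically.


Step 1. Decompose ∫((6*y**3 + 11*y**2 + 15*y + 14)/(y**4 + 3*y**3 + 3*y**2 + 3*y + 2)) dy by partial fractions, (6*y**3 + 11*y**2 + 15*y + 14)/(y**4 + 3*y**3 + 3*y**2 + 3*y + 2) = 3/(y**2 + 1) + 4/(y + 2) + 2/(y + 1): now ∫(2/(y + 1)) dy + ∫(4/(y + 2)) dy + ∫(3/(y**2 + 1)) dy.
Step 2. Evaluate the standard form [assuming y > -1]: now 2*log(y + 1) + ∫(4/(y + 2)) dy + ∫(3/(y**2 + 1)) dy.
Step 3. Evaluate the standard form [assuming y > -2]: now 2*log(y + 1) + 4*log(y + 2) + ∫(3/(y**2 + 1)) dy.
Step 4. Evaluate the standard form: now 2*log(y + 1) + 4*log(y + 2) + 3*atan(y).
Answer: 2*log(y + 1) + 4*log(y + 2) + 3*atan(y).


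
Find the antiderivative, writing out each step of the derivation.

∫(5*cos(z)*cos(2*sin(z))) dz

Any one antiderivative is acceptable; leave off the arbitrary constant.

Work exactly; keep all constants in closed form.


Step 1. Substitute u = sin(z), turning ∫(5*cos(z)*cos(2*sin(z))) dz into ∫(5*cos(2*u)) du: now ∫(5*cos(2*u)) du.
Step 2. Evaluate the standard form: now 5*sin(2*u)/2.
Step 3. Substitute back u = sin(z): now 5*sin(2*sin(z))/2.
Answer: 5*sin(2*sin(z))/2.


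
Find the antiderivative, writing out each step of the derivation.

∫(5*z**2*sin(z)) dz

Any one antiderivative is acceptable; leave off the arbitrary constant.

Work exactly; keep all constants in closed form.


Step 1. Integrate ∫(5*z**2*sin(z)) dz by parts with u = z**2, dv = (5*sin(z)) dz, so v = -5*cos(z): now -5*z**2*cos(z) + ∫(10*z*cos(z)) dz.
Step 2. Integrate ∫(10*z*cos(z)) dz by parts with u = z, dv = (10*cos(z)) dz, so v = 10*sin(z): now -5*z**2*cos(z) + 10*z*sin(z) + ∫(-10*sin(z)) dz.
Step 3. Evaluate the standard form: now -5*z**2*cos(z) + 10*z*sin(z) + 10*cos(z).
Answer: -5*z**2*cos(z) + 10*z*sin(z) + 10*cos(z).


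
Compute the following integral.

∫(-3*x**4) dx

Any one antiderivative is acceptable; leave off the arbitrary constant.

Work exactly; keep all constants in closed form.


Answer: -3*x**5/5.


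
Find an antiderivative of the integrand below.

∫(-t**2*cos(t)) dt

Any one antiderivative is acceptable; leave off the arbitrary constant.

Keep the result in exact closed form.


Answer: -t**2*sin(t) - 2*t*cos(t) + 2*sin(t).


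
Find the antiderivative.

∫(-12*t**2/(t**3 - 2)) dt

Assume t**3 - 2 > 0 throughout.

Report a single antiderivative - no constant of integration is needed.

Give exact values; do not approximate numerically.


Answer: -4*log(t**3 - 2).


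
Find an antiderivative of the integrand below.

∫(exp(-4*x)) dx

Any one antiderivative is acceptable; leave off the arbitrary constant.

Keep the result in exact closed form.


Answer: -exp(-4*x)/4.


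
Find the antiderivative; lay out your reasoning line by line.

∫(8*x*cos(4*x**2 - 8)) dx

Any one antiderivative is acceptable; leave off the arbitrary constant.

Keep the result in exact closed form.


Step 1. Substitute u = x**2 - 2, turning ∫(8*x*cos(4*x**2 - 8)) dx into ∫(4*cos(4*u)) du: now ∫(4*cos(4*u)) du.
Step 2. Evaluate the standard form: now sin(4*u).
Step 3. Substitute back u = x**2 - 2: now sin(4*x**2 - 8).
Answer: sin(4*x**2 - 8).


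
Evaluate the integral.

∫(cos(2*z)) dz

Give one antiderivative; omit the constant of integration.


Answer: sin(2*z)/2.


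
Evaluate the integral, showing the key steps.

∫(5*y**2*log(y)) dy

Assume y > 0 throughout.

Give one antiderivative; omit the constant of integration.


Step 1. Integrate ∫(5*y**2*log(y)) dy by parts with u = log(y), dv = (5*y**2) dy, so v = 5*y**3/3 [assuming y > 0]: now 5*y**3*log(y)/3 + ∫(-5*y**2/3) dy.
Step 2. Evaluate the standard form: now 5*y**3*log(y)/3 - 5*y**3/9.
Answer: 5*y**3*log(y)/3 - 5*y**3/9.


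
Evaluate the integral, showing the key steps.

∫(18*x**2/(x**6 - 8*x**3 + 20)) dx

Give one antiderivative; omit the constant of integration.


Step 1. Substitute u = x**3 - 4, turning ∫(18*x**2/(x**6 - 8*x**3 + 20)) dx into ∫(6/(u**2 + 4)) du: now ∫(6/(u**2 + 4)) du.
Step 2. Evaluate the standard form: now 3*atan(u/2).
Step 3. Substitute back u = x**3 - 4: now 3*atan(x**3/2 - 2).
Answer: 3*atan(x**3/2 - 2).


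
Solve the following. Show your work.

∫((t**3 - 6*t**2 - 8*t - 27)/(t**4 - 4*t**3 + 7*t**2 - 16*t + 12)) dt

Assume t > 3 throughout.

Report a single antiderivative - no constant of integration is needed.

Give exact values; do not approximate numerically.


Step 1. Decompose ∫((t**3 - 6*t**2 - 8*t - 27)/(t**4 - 4*t**3 + 7*t**2 - 16*t + 12)) dt by partial fractions, (t**3 - 6*t**2 - 8*t - 27)/(t**4 - 4*t**3 + 7*t**2 - 16*t + 12) = 3/(t**2 + 4) + 4/(t - 1) - 3/(t - 3): now ∫(-3/(t - 3)) dt + ∫(4/(t - 1)) dt + ∫(3/(t**2 + 4)) dt.
Step 2. Evaluate the standard form [assuming t > 1]: now 4*log(t - 1) + ∫(-3/(t - 3)) dt + ∫(3/(t**2 + 4)) dt.
Step 3. Evaluate the standard form [assuming t > 3]: now -3*log(t - 3) + 4*log(t - 1) + ∫(3/(t**2 + 4)) dt.
Step 4. Evaluate the standard form: now -3*log(t - 3) + 4*log(t - 1) + 3*atan(t/2)/2.
Answer: -3*log(t - 3) + 4*log(t - 1) + 3*atan(t/2)/2.


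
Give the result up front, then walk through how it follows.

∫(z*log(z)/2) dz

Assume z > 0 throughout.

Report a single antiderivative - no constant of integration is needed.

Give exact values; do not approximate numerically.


The answer is z**2*log(z)/4 - z**2/8.
Step 1. Integrate ∫(z*log(z)/2) dz by parts with u = log(z), dv = (z/2) dz, so v = z**2/4 [assuming z > 0]: now z**2*log(z)/4 + ∫(-z/4) dz.
Step 2. Evaluate the standard form: now z**2*log(z)/4 - z**2/8.
Answer: z**2*log(z)/4 - z**2/8.


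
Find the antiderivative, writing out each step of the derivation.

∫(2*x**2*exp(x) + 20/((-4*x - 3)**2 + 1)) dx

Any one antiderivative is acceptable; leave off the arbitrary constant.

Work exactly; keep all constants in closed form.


Step 1. Rewrite: now ∫(2*x**2*exp(x)) dx + ∫(20/((-4*x - 3)**2 + 1)) dx.
Step 2. Integrate ∫(2*x**2*exp(x)) dx by parts with u = x**2, dv = (2*exp(x)) dx, so v = 2*exp(x): now 2*x**2*exp(x) + ∫(-4*x*exp(x)) dx + ∫(20/((-4*x - 3)**2 + 1)) dx.
Step 3. Integrate ∫(-4*x*exp(x)) dx by parts with u = x, dv = (-4*exp(x)) dx, so v = -4*exp(x): now 2*x**2*exp(x) - 4*x*exp(x) + ∫(20/((-4*x - 3)**2 + 1)) dx + ∫(4*exp(x)) dx.
Step 4. Evaluate the standard form: now 2*x**2*exp(x) - 4*x*exp(x) + 4*exp(x) + ∫(20/((-4*x - 3)**2 + 1)) dx.
Step 5. Substitute u = -4*x - 3, turning ∫(20/((-4*x - 3)**2 + 1)) dx into ∫(-5/(u**2 + 1)) du: now 2*x**2*exp(x) - 4*x*exp(x) + 4*exp(x) + ∫(-5/(u**2 + 1)) du.
Step 6. Evaluate the standard form: now 2*x**2*exp(x) - 4*x*exp(x) + 4*exp(x) - 5*atan(u).
Step 7. Substitute back u = -4*x - 3: now 2*x**2*exp(x) - 4*x*exp(x) + 4*exp(x) + 5*atan(4*x + 3).
Answer: 2*x**2*exp(x) - 4*x*exp(x) + 4*exp(x) + 5*atan(4*x + 3).


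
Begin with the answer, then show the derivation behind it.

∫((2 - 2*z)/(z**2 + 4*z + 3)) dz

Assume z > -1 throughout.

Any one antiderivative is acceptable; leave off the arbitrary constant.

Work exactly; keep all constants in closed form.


The answer is 2*log(z + 1) - 4*log(z + 3).
Step 1. Decompose ∫((2 - 2*z)/(z**2 + 4*z + 3)) dz by partial fractions, (2 - 2*z)/(z**2 + 4*z + 3) = -4/(z + 3) + 2/(z + 1): now ∫(2/(z + 1)) dz + ∫(-4/(z + 3)) dz.
Step 2. Evaluate the standard form [assuming z > -3]: now -4*log(z + 3) + ∫(2/(z + 1)) dz.
Step 3. Evaluate the standard form [assuming z > -1]: now 2*log(z + 1) - 4*log(z + 3).
Answer: 2*log(z + 1) - 4*log(z + 3).


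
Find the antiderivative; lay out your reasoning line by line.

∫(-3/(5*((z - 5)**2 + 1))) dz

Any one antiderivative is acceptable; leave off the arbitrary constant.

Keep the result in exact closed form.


Step 1. Substitute u = z - 5, turning ∫(-3/(5*((z - 5)**2 + 1))) dz into ∫(-3/(5*(u**2 + 1))) du: now ∫(-3/(5*(u**2 + 1))) du.
Step 2. Evaluate the standard form: now -3*atan(u)/5.
Step 3. Substitute back u = z - 5: now -3*atan(z - 5)/5.
Answer: -3*atan(z - 5)/5.


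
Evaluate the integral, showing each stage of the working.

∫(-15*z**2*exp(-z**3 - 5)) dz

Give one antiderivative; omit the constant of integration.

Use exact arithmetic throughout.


Step 1. Substitute u = z**3 + 5, turning ∫(-15*z**2*exp(-z**3 - 5)) dz into ∫(-5*exp(-u)) du: now ∫(-5*exp(-u)) du.
Step 2. Evaluate the standard form: now 5*exp(-u).
Step 3. Substitute back u = z**3 + 5: now 5*exp(-z**3 - 5).
Answer: 5*exp(-z**3 - 5).


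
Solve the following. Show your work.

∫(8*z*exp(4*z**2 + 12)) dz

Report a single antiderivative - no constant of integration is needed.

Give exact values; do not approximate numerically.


Step 1. Substitute u = z**2 + 3, turning ∫(8*z*exp(4*z**2 + 12)) dz into ∫(4*exp(4*u)) du: now ∫(4*exp(4*u)) du.
Step 2. Evaluate the standard form: now exp(4*u).
Step 3. Substitute back u = z**2 + 3: now exp(4*z**2 + 12).
Answer: exp(4*z**2 + 12).


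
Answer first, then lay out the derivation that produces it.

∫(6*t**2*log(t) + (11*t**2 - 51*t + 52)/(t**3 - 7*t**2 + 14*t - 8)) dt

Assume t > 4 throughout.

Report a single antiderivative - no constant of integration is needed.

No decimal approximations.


The answer is 2*t**3*log(t) - 2*t**3/3 + 4*log(t - 4) + 3*log(t - 2) + 4*log(t - 1).
Step 1. Rewrite: now ∫(6*t**2*log(t)) dt + ∫((11*t**2 - 51*t + 52)/(t**3 - 7*t**2 + 14*t - 8)) dt.
Step 2. Decompose ∫((11*t**2 - 51*t + 52)/(t**3 - 7*t**2 + 14*t - 8)) dt by partial fractions, (11*t**2 - 51*t + 52)/(t**3 - 7*t**2 + 14*t - 8) = 4/(t - 1) + 3/(t - 2) + 4/(t - 4): now ∫(6*t**2*log(t)) dt + ∫(4/(t - 4)) dt + ∫(3/(t - 2)) dt + ∫(4/(t - 1)) dt.
Step 3. Evaluate the standard form [assuming t > 2]: now 3*log(t - 2) + ∫(6*t**2*log(t)) dt + ∫(4/(t - 4)) dt + ∫(4/(t - 1)) dt.
Step 4. Evaluate the standard form [assuming t > 4]: now 4*log(t - 4) + 3*log(t - 2) + ∫(6*t**2*log(t)) dt + ∫(4/(t - 1)) dt.
Step 5. Evaluate the standard form [assuming t > 1]: now 4*log(t - 4) + 3*log(t - 2) + 4*log(t - 1) + ∫(6*t**2*log(t)) dt.
Step 6. Integrate ∫(6*t**2*log(t)) dt by parts with u = log(t), dv = (6*t**2) dt, so v = 2*t**3 [assuming t > 0]: now 2*t**3*log(t) + 4*log(t - 4) + 3*log(t - 2) + 4*log(t - 1) + ∫(-2*t**2) dt.
Step 7. Evaluate the standard form: now 2*t**3*log(t) - 2*t**3/3 + 4*log(t - 4) + 3*log(t - 2) + 4*log(t - 1).
Answer: 2*t**3*log(t) - 2*t**3/3 + 4*log(t - 4) + 3*log(t - 2) + 4*log(t - 1).


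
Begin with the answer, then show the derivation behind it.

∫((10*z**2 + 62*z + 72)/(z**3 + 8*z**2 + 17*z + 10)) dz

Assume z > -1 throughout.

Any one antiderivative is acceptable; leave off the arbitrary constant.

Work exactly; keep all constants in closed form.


The answer is 5*log(z + 1) + 4*log(z + 2) + log(z + 5).
Step 1. Decompose ∫((10*z**2 + 62*z + 72)/(z**3 + 8*z**2 + 17*z + 10)) dz by partial fractions, (10*z**2 + 62*z + 72)/(z**3 + 8*z**2 + 17*z + 10) = 1/(z + 5) + 4/(z + 2) + 5/(z + 1): now ∫(5/(z + 1)) dz + ∫(4/(z + 2)) dz + ∫(1/(z + 5)) dz.
Step 2. Evaluate the standard form [assuming z > -2]: now 4*log(z + 2) + ∫(5/(z + 1)) dz + ∫(1/(z + 5)) dz.
Step 3. Evaluate the standard form [assuming z > -5]: now 4*log(z + 2) + log(z + 5) + ∫(5/(z + 1)) dz.
Step 4. Evaluate the standard form [assuming z > -1]: now 5*log(z + 1) + 4*log(z + 2) + log(z + 5).
Answer: 5*log(z + 1) + 4*log(z + 2) + log(z + 5).


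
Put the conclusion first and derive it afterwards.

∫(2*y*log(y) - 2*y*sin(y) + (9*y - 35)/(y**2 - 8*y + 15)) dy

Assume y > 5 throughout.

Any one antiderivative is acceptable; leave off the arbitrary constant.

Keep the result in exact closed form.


The answer is y**2*log(y) - y**2/2 + 2*y*cos(y) + 5*log(y - 5) + 4*log(y - 3) - 2*sin(y).
Step 1. Rewrite: now ∫(2*y*log(y)) dy + ∫(-2*y*sin(y)) dy + ∫((9*y - 35)/(y**2 - 8*y + 15)) dy.
Step 2. Decompose ∫((9*y - 35)/(y**2 - 8*y + 15)) dy by partial fractions, (9*y - 35)/(y**2 - 8*y + 15) = 4/(y - 3) + 5/(y - 5): now ∫(2*y*log(y)) dy + ∫(-2*y*sin(y)) dy + ∫(5/(y - 5)) dy + ∫(4/(y - 3)) dy.
Step 3. Evaluate the standard form [assuming y > 5]: now 5*log(y - 5) + ∫(2*y*log(y)) dy + ∫(-2*y*sin(y)) dy + ∫(4/(y - 3)) dy.
Step 4. Evaluate the standard form [assuming y > 3]: now 5*log(y - 5) + 4*log(y - 3) + ∫(2*y*log(y)) dy + ∫(-2*y*sin(y)) dy.
Step 5. Integrate ∫(2*y*log(y)) dy by parts with u = log(y), dv = (2*y) dy, so v = y**2 [assuming y > 0]: now y**2*log(y) + 5*log(y - 5) + 4*log(y - 3) + ∫(-y) dy + ∫(-2*y*sin(y)) dy.
Step 6. Evaluate the standard form: now y**2*log(y) - y**2/2 + 5*log(y - 5) + 4*log(y - 3) + ∫(-2*y*sin(y)) dy.
Step 7. Integrate ∫(-2*y*sin(y)) dy by parts with u = y, dv = (-2*sin(y)) dy, so v = 2*cos(y): now y**2*log(y) - y**2/2 + 2*y*cos(y) + 5*log(y - 5) + 4*log(y - 3) + ∫(-2*cos(y)) dy.
Step 8. Evaluate the standard form: now y**2*log(y) - y**2/2 + 2*y*cos(y) + 5*log(y - 5) + 4*log(y - 3) - 2*sin(y).
Answer: y**2*log(y) - y**2/2 + 2*y*cos(y) + 5*log(y - 5) + 4*log(y - 3) - 2*sin(y).
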